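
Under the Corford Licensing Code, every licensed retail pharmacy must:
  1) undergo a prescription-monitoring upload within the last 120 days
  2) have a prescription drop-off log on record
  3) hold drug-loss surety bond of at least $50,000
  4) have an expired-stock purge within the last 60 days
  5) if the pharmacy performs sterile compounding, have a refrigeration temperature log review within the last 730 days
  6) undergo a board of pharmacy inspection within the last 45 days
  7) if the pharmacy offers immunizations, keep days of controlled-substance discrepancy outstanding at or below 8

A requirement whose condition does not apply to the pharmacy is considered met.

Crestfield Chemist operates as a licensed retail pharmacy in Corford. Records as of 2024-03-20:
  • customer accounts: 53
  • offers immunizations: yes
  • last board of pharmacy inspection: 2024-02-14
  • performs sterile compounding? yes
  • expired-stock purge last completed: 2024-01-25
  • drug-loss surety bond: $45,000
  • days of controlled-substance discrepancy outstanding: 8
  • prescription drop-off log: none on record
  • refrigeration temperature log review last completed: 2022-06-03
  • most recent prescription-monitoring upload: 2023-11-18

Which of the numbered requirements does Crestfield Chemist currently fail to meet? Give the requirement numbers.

1, 2, 3

1. prescription-monitoring upload 123 days ago vs limit 120 → not met
2. prescription drop-off log absent → not met
3. drug-loss surety bond $45,000 < $50,000 → not met
4. expired-stock purge 55 days ago vs limit 60 → met
5. condition 'performs sterile compounding' holds; refrigeration temperature log review 656 days ago vs limit 730 → met
6. board of pharmacy inspection 35 days ago vs limit 45 → met
7. condition 'offers immunizations' holds; days of controlled-substance discrepancy outstanding 8 ≤ 8 → met
Not met: 1, 2, 3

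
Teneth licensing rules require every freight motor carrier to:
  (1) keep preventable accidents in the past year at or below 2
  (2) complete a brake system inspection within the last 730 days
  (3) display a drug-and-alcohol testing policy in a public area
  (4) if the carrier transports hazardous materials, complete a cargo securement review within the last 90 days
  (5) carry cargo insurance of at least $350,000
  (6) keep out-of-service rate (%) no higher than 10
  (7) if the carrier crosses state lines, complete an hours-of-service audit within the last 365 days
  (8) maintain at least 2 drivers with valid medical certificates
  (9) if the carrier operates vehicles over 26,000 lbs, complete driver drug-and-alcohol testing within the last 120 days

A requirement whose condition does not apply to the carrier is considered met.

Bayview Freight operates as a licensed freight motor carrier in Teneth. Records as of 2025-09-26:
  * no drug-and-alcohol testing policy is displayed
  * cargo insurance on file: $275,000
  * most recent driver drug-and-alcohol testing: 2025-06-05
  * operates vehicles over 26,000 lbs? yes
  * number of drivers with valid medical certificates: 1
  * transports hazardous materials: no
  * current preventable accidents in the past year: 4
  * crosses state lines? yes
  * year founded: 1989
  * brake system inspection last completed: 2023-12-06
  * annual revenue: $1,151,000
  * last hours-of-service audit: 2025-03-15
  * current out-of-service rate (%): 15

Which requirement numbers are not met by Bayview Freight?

1, 3, 5, 6, 8

1. preventable accidents in the past year 4 > 2 → not met
2. brake system inspection 660 days ago vs limit 730 → met
3. drug-and-alcohol testing policy absent → not met
4. condition 'transports hazardous materials' does not hold → requirement n/a → met
5. cargo insurance $275,000 < $350,000 → not met
6. out-of-service rate (%) 15 > 10 → not met
7. condition 'crosses state lines' holds; hours-of-service audit 195 days ago vs limit 365 → met
8. drivers with valid medical certificates 1 < 2 → not met
9. condition 'operates vehicles over 26,000 lbs' holds; driver drug-and-alcohol testing 113 days ago vs limit 120 → met
Not met: 1, 3, 5, 6, 8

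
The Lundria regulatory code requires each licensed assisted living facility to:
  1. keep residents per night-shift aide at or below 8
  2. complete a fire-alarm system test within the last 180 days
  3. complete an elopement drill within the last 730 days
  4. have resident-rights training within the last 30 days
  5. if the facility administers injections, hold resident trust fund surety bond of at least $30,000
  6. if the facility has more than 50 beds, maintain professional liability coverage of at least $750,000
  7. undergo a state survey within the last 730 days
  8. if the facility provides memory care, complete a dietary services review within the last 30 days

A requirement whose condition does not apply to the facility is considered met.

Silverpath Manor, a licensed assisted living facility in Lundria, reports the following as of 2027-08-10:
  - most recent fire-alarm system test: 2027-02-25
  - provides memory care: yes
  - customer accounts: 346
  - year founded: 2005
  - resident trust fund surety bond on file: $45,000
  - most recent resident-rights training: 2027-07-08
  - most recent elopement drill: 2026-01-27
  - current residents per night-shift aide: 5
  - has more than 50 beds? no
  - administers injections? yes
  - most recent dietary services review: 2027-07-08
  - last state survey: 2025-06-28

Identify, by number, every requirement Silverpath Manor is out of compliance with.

4, 7, 8

1. residents per night-shift aide 5 ≤ 8 → met
2. fire-alarm system test 166 days ago vs limit 180 → met
3. elopement drill 560 days ago vs limit 730 → met
4. resident-rights training 33 days ago vs limit 30 → not met
5. condition 'administers injections' holds; resident trust fund surety bond $45,000 ≥ $30,000 → met
6. condition 'has more than 50 beds' does not hold → requirement n/a → met
7. state survey 773 days ago vs limit 730 → not met
8. condition 'provides memory care' holds; dietary services review 33 days ago vs limit 30 → not met
Not met: 4, 7, 8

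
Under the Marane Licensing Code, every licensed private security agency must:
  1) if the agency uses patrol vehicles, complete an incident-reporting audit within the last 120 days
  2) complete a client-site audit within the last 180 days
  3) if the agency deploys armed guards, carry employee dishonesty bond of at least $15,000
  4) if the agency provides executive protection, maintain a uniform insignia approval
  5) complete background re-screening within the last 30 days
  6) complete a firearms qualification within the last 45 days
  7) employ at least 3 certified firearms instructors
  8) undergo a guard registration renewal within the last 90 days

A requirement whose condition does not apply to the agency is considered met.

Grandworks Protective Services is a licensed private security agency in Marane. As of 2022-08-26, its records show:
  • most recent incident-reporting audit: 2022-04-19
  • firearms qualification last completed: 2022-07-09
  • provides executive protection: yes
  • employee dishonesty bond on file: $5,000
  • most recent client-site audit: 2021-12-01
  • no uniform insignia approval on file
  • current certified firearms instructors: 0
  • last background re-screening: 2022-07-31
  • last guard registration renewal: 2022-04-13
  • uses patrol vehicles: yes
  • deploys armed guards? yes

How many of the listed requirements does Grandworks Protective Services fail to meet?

1. condition 'uses patrol vehicles' holds; incident-reporting audit 129 days ago vs limit 120 → not met
2. client-site audit 268 days ago vs limit 180 → not met
3. condition 'deploys armed guards' holds; employee dishonesty bond $5,000 < $15,000 → not met
4. condition 'provides executive protection' holds; uniform insignia approval absent → not met
5. background re-screening 26 days ago vs limit 30 → met
6. firearms qualification 48 days ago vs limit 45 → not met
7. certified firearms instructors 0 < 3 → not met
8. guard registration renewal 135 days ago vs limit 90 → not met
Not met: 7 of 8

7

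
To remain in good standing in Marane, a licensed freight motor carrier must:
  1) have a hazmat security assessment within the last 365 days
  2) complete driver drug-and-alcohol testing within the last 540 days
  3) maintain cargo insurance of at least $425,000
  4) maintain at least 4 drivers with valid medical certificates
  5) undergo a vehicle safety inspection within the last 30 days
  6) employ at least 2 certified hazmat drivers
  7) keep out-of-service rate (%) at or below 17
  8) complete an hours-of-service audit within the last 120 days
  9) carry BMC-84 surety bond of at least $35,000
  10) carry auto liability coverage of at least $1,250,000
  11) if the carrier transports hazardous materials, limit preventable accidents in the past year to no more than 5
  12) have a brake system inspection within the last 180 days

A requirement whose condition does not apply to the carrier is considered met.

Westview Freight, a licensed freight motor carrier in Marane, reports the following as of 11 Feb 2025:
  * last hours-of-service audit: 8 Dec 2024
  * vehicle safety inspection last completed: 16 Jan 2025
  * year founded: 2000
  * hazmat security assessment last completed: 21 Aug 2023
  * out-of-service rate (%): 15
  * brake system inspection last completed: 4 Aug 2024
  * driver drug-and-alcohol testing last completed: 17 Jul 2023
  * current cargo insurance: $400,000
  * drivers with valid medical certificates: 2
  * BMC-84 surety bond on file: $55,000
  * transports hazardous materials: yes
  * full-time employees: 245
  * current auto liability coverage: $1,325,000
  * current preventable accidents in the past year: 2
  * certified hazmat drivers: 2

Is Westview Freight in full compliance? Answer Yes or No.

No

1. hazmat security assessment 540 days ago vs limit 365 → not met
2. driver drug-and-alcohol testing 575 days ago vs limit 540 → not met
3. cargo insurance $400,000 < $425,000 → not met
4. drivers with valid medical certificates 2 < 4 → not met
5. vehicle safety inspection 26 days ago vs limit 30 → met
6. certified hazmat drivers 2 ≥ 2 → met
7. out-of-service rate (%) 15 ≤ 17 → met
8. hours-of-service audit 65 days ago vs limit 120 → met
9. BMC-84 surety bond $55,000 ≥ $35,000 → met
10. auto liability coverage $1,325,000 ≥ $1,250,000 → met
11. condition 'transports hazardous materials' holds; preventable accidents in the past year 2 ≤ 5 → met
12. brake system inspection 191 days ago vs limit 180 → not met
Not met: 1, 2, 3, 4, 12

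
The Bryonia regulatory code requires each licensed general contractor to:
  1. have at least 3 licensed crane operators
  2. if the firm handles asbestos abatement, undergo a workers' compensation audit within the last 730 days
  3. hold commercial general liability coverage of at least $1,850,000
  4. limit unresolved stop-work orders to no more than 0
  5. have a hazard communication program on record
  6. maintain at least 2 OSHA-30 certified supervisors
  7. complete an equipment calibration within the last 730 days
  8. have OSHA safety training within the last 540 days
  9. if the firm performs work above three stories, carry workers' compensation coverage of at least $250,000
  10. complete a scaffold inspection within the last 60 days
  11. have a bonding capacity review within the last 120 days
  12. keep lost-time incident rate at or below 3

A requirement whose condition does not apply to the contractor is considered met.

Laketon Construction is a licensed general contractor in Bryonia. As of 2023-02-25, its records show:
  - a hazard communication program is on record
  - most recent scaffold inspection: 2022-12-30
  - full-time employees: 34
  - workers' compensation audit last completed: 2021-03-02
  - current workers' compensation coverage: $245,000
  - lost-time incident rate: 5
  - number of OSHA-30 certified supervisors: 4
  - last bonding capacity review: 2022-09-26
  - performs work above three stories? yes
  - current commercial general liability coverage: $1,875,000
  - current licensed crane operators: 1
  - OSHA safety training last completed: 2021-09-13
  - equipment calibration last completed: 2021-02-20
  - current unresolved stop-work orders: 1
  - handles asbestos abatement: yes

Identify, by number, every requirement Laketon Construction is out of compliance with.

1, 4, 7, 9, 11, 12

1. licensed crane operators 1 < 3 → not met
2. condition 'handles asbestos abatement' holds; workers' compensation audit 725 days ago vs limit 730 → met
3. commercial general liability coverage $1,875,000 ≥ $1,850,000 → met
4. unresolved stop-work orders 1 > 0 → not met
5. hazard communication program present → met
6. OSHA-30 certified supervisors 4 ≥ 2 → met
7. equipment calibration 735 days ago vs limit 730 → not met
8. OSHA safety training 530 days ago vs limit 540 → met
9. condition 'performs work above three stories' holds; workers' compensation coverage $245,000 < $250,000 → not met
10. scaffold inspection 57 days ago vs limit 60 → met
11. bonding capacity review 152 days ago vs limit 120 → not met
12. lost-time incident rate 5 > 3 → not met
Not met: 1, 4, 7, 9, 11, 12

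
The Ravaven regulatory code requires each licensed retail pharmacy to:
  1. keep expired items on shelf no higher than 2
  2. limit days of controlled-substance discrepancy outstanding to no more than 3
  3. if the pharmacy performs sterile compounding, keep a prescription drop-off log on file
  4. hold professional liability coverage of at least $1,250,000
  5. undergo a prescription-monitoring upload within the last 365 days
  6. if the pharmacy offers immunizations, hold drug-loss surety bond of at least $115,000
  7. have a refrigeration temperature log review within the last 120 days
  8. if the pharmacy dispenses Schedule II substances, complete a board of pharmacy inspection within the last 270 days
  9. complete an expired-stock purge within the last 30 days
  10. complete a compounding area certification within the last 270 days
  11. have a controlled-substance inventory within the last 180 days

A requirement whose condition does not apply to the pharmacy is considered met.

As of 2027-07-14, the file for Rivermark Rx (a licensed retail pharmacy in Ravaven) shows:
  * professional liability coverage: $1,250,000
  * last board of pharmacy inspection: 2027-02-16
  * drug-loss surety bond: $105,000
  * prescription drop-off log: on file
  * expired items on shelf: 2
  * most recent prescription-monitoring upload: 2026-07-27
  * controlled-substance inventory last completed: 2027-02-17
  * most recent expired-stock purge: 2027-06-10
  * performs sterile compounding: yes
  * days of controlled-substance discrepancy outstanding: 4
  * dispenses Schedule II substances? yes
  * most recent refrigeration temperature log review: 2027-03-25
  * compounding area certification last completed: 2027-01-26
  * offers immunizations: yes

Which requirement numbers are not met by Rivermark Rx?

2, 6, 9

1. expired items on shelf 2 ≤ 2 → met
2. days of controlled-substance discrepancy outstanding 4 > 3 → not met
3. condition 'performs sterile compounding' holds; prescription drop-off log present → met
4. professional liability coverage $1,250,000 ≥ $1,250,000 → met
5. prescription-monitoring upload 352 days ago vs limit 365 → met
6. condition 'offers immunizations' holds; drug-loss surety bond $105,000 < $115,000 → not met
7. refrigeration temperature log review 111 days ago vs limit 120 → met
8. condition 'dispenses Schedule II substances' holds; board of pharmacy inspection 148 days ago vs limit 270 → met
9. expired-stock purge 34 days ago vs limit 30 → not met
10. compounding area certification 169 days ago vs limit 270 → met
11. controlled-substance inventory 147 days ago vs limit 180 → met
Not met: 2, 6, 9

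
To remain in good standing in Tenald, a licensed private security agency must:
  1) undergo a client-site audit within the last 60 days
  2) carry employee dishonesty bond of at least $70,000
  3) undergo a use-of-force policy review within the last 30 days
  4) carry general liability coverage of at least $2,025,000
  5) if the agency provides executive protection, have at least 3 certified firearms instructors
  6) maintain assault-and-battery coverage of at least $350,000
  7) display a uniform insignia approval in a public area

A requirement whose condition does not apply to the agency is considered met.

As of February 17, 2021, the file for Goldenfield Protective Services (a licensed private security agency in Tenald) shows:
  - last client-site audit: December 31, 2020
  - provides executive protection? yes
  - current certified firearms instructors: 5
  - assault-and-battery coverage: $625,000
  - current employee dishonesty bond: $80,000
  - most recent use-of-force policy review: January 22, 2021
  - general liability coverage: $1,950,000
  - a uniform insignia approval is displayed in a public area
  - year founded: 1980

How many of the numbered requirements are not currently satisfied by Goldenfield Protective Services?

1

1. client-site audit 48 days ago vs limit 60 → met
2. employee dishonesty bond $80,000 ≥ $70,000 → met
3. use-of-force policy review 26 days ago vs limit 30 → met
4. general liability coverage $1,950,000 < $2,025,000 → not met
5. condition 'provides executive protection' holds; certified firearms instructors 5 ≥ 3 → met
6. assault-and-battery coverage $625,000 ≥ $350,000 → met
7. uniform insignia approval present → met
Not met: 1 of 7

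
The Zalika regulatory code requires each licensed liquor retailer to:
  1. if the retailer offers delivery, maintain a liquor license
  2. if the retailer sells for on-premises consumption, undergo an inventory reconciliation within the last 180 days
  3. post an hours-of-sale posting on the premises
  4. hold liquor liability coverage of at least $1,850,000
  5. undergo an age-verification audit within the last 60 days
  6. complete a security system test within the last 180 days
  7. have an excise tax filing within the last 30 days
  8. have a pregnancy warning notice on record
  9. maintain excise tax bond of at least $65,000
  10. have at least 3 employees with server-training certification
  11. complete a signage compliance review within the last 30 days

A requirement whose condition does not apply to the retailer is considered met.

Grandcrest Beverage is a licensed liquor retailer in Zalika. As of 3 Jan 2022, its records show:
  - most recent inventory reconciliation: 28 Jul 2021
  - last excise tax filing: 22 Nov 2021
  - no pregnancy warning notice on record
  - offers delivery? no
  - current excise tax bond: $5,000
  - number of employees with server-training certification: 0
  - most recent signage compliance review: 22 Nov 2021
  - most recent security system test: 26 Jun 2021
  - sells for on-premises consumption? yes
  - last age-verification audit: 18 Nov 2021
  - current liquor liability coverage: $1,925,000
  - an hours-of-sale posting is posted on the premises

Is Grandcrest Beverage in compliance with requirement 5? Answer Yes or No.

5. age-verification audit 46 days ago vs limit 60 → met

Yes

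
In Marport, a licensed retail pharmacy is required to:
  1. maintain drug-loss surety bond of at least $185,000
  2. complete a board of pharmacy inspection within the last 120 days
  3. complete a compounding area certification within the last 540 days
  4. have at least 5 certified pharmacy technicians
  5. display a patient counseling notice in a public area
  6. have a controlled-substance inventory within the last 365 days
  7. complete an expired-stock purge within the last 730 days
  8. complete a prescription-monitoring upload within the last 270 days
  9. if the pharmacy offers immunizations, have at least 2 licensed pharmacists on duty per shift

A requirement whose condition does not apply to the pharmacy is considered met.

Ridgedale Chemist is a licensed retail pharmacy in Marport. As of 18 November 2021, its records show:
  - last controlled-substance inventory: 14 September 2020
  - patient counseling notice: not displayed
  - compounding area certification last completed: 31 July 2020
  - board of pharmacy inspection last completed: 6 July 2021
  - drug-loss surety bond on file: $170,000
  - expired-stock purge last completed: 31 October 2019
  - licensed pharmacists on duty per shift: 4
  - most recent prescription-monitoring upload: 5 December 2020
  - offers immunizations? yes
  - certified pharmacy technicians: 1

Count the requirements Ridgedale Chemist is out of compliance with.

1. drug-loss surety bond $170,000 < $185,000 → not met
2. board of pharmacy inspection 135 days ago vs limit 120 → not met
3. compounding area certification 475 days ago vs limit 540 → met
4. certified pharmacy technicians 1 < 5 → not met
5. patient counseling notice absent → not met
6. controlled-substance inventory 430 days ago vs limit 365 → not met
7. expired-stock purge 749 days ago vs limit 730 → not met
8. prescription-monitoring upload 348 days ago vs limit 270 → not met
9. condition 'offers immunizations' holds; licensed pharmacists on duty per shift 4 ≥ 2 → met
Not met: 7 of 9

7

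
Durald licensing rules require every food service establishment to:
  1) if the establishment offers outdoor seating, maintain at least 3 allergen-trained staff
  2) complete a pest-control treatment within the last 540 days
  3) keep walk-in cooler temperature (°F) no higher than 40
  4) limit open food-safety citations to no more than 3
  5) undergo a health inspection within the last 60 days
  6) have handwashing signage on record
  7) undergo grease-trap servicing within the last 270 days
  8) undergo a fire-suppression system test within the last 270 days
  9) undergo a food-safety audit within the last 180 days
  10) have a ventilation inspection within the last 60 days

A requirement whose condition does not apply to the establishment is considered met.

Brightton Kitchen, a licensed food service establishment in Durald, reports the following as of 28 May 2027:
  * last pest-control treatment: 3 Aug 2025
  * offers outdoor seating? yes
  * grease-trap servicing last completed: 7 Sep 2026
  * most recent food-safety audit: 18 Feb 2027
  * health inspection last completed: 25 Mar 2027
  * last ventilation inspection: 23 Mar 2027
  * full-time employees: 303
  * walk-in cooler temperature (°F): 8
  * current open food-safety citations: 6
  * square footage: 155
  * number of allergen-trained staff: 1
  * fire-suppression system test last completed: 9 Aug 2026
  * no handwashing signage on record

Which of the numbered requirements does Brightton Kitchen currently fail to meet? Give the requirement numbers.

1. condition 'offers outdoor seating' holds; allergen-trained staff 1 < 3 → not met
2. pest-control treatment 663 days ago vs limit 540 → not met
3. walk-in cooler temperature (°F) 8 ≤ 40 → met
4. open food-safety citations 6 > 3 → not met
5. health inspection 64 days ago vs limit 60 → not met
6. handwashing signage absent → not met
7. grease-trap servicing 263 days ago vs limit 270 → met
8. fire-suppression system test 292 days ago vs limit 270 → not met
9. food-safety audit 99 days ago vs limit 180 → met
10. ventilation inspection 66 days ago vs limit 60 → not met
Not met: 1, 2, 4, 5, 6, 8, 10

1, 2, 4, 5, 6, 8, 10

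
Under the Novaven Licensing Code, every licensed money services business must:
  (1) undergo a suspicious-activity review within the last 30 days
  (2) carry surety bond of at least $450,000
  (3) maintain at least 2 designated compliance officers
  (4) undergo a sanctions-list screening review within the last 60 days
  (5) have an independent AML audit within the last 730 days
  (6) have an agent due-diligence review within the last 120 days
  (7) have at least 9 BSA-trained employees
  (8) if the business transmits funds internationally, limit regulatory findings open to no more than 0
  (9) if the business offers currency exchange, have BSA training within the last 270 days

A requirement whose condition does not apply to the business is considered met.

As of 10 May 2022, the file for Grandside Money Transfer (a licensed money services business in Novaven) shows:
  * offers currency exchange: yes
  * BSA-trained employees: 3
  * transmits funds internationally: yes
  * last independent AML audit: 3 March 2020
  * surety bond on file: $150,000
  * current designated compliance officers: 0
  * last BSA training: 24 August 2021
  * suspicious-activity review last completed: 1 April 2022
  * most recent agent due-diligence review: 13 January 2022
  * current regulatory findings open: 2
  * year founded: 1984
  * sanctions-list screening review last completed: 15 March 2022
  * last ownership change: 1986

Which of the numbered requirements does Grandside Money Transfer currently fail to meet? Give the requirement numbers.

1, 2, 3, 5, 7, 8

1. suspicious-activity review 39 days ago vs limit 30 → not met
2. surety bond $150,000 < $450,000 → not met
3. designated compliance officers 0 < 2 → not met
4. sanctions-list screening review 56 days ago vs limit 60 → met
5. independent AML audit 798 days ago vs limit 730 → not met
6. agent due-diligence review 117 days ago vs limit 120 → met
7. BSA-trained employees 3 < 9 → not met
8. condition 'transmits funds internationally' holds; regulatory findings open 2 > 0 → not met
9. condition 'offers currency exchange' holds; BSA training 259 days ago vs limit 270 → met
Not met: 1, 2, 3, 5, 7, 8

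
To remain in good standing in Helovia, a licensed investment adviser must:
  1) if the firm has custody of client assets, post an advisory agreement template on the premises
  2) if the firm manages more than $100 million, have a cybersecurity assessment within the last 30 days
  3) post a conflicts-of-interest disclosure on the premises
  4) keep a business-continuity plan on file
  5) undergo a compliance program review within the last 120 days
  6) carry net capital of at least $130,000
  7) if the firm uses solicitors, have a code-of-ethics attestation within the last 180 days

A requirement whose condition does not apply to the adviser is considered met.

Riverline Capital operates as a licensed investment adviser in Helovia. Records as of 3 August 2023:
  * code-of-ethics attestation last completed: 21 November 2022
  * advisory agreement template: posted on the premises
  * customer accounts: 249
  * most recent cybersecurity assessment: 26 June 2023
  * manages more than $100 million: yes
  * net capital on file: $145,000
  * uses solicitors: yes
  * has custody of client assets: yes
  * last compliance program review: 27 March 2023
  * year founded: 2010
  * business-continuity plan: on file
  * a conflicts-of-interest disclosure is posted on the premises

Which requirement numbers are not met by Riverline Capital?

1. condition 'has custody of client assets' holds; advisory agreement template present → met
2. condition 'manages more than $100 million' holds; cybersecurity assessment 38 days ago vs limit 30 → not met
3. conflicts-of-interest disclosure present → met
4. business-continuity plan present → met
5. compliance program review 129 days ago vs limit 120 → not met
6. net capital $145,000 ≥ $130,000 → met
7. condition 'uses solicitors' holds; code-of-ethics attestation 255 days ago vs limit 180 → not met
Not met: 2, 5, 7

2, 5, 7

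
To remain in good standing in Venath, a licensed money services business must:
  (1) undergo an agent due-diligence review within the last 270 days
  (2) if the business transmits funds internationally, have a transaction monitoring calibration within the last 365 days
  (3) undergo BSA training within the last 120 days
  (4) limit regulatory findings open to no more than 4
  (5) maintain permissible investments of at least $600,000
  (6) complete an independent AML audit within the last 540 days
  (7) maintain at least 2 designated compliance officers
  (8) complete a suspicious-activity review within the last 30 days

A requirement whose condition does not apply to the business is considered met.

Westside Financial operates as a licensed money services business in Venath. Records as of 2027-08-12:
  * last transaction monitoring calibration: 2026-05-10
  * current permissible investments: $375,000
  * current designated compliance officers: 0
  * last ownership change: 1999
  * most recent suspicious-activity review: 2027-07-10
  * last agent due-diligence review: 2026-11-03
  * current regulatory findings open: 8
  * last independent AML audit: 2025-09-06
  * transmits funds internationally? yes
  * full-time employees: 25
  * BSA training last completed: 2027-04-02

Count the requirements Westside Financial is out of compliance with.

1. agent due-diligence review 282 days ago vs limit 270 → not met
2. condition 'transmits funds internationally' holds; transaction monitoring calibration 459 days ago vs limit 365 → not met
3. BSA training 132 days ago vs limit 120 → not met
4. regulatory findings open 8 > 4 → not met
5. permissible investments $375,000 < $600,000 → not met
6. independent AML audit 705 days ago vs limit 540 → not met
7. designated compliance officers 0 < 2 → not met
8. suspicious-activity review 33 days ago vs limit 30 → not met
Not met: 8 of 8

8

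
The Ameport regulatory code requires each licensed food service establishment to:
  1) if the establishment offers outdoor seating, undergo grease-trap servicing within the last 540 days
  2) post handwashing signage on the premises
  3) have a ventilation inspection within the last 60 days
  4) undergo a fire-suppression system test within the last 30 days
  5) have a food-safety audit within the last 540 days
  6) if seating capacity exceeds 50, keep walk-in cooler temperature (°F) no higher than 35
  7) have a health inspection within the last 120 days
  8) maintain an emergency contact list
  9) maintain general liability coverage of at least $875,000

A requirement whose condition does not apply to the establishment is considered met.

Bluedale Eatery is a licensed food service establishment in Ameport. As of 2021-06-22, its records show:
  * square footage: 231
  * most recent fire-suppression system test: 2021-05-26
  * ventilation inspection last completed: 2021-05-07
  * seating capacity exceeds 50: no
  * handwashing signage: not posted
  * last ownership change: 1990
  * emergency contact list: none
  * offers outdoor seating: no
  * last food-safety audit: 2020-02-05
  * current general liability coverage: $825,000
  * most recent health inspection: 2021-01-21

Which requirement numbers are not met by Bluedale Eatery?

2, 7, 8, 9

1. condition 'offers outdoor seating' does not hold → requirement n/a → met
2. handwashing signage absent → not met
3. ventilation inspection 46 days ago vs limit 60 → met
4. fire-suppression system test 27 days ago vs limit 30 → met
5. food-safety audit 503 days ago vs limit 540 → met
6. condition 'seating capacity exceeds 50' does not hold → requirement n/a → met
7. health inspection 152 days ago vs limit 120 → not met
8. emergency contact list absent → not met
9. general liability coverage $825,000 < $875,000 → not met
Not met: 2, 7, 8, 9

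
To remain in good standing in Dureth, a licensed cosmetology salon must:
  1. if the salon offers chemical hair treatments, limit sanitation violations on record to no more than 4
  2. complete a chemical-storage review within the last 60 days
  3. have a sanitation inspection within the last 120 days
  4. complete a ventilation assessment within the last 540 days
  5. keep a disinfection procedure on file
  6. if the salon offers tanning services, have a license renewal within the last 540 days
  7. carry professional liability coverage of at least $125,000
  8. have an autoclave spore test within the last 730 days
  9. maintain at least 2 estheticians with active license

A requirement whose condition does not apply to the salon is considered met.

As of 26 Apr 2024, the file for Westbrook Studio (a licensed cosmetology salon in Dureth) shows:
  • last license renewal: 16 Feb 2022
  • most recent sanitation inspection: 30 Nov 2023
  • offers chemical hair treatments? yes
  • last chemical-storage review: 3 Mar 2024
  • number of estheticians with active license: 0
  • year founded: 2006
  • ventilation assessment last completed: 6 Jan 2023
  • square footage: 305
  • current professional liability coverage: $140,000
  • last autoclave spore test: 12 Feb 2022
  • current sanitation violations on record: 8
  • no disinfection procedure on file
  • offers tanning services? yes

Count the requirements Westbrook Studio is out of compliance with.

1. condition 'offers chemical hair treatments' holds; sanitation violations on record 8 > 4 → not met
2. chemical-storage review 54 days ago vs limit 60 → met
3. sanitation inspection 148 days ago vs limit 120 → not met
4. ventilation assessment 476 days ago vs limit 540 → met
5. disinfection procedure absent → not met
6. condition 'offers tanning services' holds; license renewal 800 days ago vs limit 540 → not met
7. professional liability coverage $140,000 ≥ $125,000 → met
8. autoclave spore test 804 days ago vs limit 730 → not met
9. estheticians with active license 0 < 2 → not met
Not met: 6 of 9

6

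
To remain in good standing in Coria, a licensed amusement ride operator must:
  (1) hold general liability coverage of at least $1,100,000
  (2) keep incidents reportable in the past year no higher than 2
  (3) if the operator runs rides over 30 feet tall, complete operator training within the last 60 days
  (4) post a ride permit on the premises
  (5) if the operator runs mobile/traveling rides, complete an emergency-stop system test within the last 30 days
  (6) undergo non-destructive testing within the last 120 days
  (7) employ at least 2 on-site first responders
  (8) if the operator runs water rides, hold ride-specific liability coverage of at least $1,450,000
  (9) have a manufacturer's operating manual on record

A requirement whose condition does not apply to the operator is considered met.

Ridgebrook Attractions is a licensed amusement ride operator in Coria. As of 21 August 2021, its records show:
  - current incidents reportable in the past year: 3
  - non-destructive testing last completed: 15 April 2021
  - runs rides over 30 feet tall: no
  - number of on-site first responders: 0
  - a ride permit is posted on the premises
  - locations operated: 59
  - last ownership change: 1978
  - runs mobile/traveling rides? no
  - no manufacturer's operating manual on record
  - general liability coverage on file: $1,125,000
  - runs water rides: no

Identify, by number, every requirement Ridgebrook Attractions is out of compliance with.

1. general liability coverage $1,125,000 ≥ $1,100,000 → met
2. incidents reportable in the past year 3 > 2 → not met
3. condition 'runs rides over 30 feet tall' does not hold → requirement n/a → met
4. ride permit present → met
5. condition 'runs mobile/traveling rides' does not hold → requirement n/a → met
6. non-destructive testing 128 days ago vs limit 120 → not met
7. on-site first responders 0 < 2 → not met
8. condition 'runs water rides' does not hold → requirement n/a → met
9. manufacturer's operating manual absent → not met
Not met: 2, 6, 7, 9

2, 6, 7, 9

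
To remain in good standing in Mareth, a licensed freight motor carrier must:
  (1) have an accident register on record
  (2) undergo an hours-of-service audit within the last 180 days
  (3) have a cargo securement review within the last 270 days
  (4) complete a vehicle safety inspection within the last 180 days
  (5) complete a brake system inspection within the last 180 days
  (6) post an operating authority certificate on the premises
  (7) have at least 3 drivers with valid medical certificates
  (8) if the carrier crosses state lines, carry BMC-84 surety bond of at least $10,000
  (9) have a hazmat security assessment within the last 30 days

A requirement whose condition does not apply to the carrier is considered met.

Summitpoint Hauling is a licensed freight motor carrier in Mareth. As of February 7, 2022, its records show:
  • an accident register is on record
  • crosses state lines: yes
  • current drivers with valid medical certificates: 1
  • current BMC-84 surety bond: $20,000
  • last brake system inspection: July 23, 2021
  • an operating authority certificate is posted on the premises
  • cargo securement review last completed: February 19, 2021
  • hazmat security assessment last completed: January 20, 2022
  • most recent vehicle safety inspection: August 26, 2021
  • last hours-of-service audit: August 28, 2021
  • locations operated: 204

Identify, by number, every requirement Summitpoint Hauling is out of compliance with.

1. accident register present → met
2. hours-of-service audit 163 days ago vs limit 180 → met
3. cargo securement review 353 days ago vs limit 270 → not met
4. vehicle safety inspection 165 days ago vs limit 180 → met
5. brake system inspection 199 days ago vs limit 180 → not met
6. operating authority certificate present → met
7. drivers with valid medical certificates 1 < 3 → not met
8. condition 'crosses state lines' holds; BMC-84 surety bond $20,000 ≥ $10,000 → met
9. hazmat security assessment 18 days ago vs limit 30 → met
Not met: 3, 5, 7

3, 5, 7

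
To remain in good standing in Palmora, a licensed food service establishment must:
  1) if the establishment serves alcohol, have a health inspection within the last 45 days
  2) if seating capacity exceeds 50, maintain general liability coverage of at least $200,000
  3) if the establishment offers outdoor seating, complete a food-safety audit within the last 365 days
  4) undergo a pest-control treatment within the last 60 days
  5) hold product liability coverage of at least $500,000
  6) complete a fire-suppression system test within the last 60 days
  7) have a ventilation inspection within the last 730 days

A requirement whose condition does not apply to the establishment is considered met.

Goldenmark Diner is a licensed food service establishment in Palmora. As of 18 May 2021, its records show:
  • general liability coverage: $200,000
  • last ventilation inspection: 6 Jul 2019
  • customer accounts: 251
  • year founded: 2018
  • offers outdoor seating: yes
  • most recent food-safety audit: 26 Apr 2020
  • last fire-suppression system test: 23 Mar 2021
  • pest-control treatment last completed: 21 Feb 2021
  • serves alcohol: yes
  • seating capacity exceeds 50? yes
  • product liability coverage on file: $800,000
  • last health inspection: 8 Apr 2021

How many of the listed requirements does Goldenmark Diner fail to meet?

2

1. condition 'serves alcohol' holds; health inspection 40 days ago vs limit 45 → met
2. condition 'seating capacity exceeds 50' holds; general liability coverage $200,000 ≥ $200,000 → met
3. condition 'offers outdoor seating' holds; food-safety audit 387 days ago vs limit 365 → not met
4. pest-control treatment 86 days ago vs limit 60 → not met
5. product liability coverage $800,000 ≥ $500,000 → met
6. fire-suppression system test 56 days ago vs limit 60 → met
7. ventilation inspection 682 days ago vs limit 730 → met
Not met: 2 of 7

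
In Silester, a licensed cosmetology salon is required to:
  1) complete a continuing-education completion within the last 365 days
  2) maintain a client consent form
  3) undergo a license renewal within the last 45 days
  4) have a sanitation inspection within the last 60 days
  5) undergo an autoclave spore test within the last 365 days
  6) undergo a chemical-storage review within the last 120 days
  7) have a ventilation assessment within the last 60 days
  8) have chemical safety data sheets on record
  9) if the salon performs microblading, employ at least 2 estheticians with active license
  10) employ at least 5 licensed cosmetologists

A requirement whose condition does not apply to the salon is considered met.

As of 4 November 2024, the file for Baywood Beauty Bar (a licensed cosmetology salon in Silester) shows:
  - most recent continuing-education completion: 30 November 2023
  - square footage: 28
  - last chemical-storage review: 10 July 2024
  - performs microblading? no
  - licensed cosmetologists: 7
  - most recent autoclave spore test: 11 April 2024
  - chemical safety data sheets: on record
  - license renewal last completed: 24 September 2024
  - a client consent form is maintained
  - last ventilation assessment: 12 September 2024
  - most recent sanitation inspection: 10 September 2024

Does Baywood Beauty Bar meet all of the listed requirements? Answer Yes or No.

1. continuing-education completion 340 days ago vs limit 365 → met
2. client consent form present → met
3. license renewal 41 days ago vs limit 45 → met
4. sanitation inspection 55 days ago vs limit 60 → met
5. autoclave spore test 207 days ago vs limit 365 → met
6. chemical-storage review 117 days ago vs limit 120 → met
7. ventilation assessment 53 days ago vs limit 60 → met
8. chemical safety data sheets present → met
9. condition 'performs microblading' does not hold → requirement n/a → met
10. licensed cosmetologists 7 ≥ 5 → met
All met.

Yes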